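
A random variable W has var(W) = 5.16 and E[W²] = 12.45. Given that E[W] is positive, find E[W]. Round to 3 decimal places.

2.700

(E[W])² = E[W²] − var(W) = 12.45 − 5.16 = 7.29
E[W] = √7.29 = 2.7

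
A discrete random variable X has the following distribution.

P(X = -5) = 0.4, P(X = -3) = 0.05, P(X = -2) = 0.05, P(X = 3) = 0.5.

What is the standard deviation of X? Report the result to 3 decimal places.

3.819

E[X] = (-5)(0.4) + (-3)(0.05) + (-2)(0.05) + (3)(0.5) = -0.75
E[X²] = (-5)²(0.4) + (-3)²(0.05) + (-2)²(0.05) + (3)²(0.5) = 15.15
var(X) = E[X²] − (E[X])² = 15.15 − (-0.75)² = 14.5875
SD(X) = √14.5875 ≈ 3.819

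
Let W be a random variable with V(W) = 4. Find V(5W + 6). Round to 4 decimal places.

100.0000

V(5W + 6) = (5)²·V(W) = 25·4 = 100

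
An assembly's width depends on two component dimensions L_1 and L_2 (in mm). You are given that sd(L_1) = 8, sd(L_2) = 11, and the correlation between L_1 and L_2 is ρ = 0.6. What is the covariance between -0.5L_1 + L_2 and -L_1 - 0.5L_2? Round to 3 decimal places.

-68.100

V(L_1) = (8)² = 64;  V(L_2) = (11)² = 121
cov(L_1,L_2) = ρ·sd(L_1)·sd(L_2) = 0.6·8·11 = 52.8
cov(-0.5L_1 + L_2, -L_1 - 0.5L_2) = (-0.5)(-1)V(L_1) + (1)(-0.5)V(L_2) + [(-0.5)(-0.5) + (1)(-1)]cov(L_1,L_2)
= 0.5·64 + -0.5·121 + -0.75·52.8 = -68.1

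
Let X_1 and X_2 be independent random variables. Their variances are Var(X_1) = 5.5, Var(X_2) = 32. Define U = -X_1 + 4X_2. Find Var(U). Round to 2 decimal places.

By independence, Var(U) = (-1)²Var(X_1) + (4)²Var(X_2)
= (-1)²·5.5 + (4)²·32 = 517.5

517.50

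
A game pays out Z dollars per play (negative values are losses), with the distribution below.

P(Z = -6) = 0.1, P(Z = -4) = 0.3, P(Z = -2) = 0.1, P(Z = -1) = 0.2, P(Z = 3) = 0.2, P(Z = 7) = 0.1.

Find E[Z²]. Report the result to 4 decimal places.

E[Z²] = (-6)²(0.1) + (-4)²(0.3) + (-2)²(0.1) + (-1)²(0.2) + (3)²(0.2) + (7)²(0.1) = 15.7

15.7000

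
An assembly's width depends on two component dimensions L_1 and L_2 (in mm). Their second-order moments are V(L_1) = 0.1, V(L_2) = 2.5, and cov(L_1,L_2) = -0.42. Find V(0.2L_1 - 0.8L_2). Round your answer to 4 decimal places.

1.7384

V(0.2L_1 - 0.8L_2) = (0.2)²·V(L_1) + (-0.8)²·V(L_2) + 2·(0.2)·(-0.8)·cov(L_1,L_2)
= 0.04·0.1 + 0.64·2.5 + -0.32·-0.42 = 1.7384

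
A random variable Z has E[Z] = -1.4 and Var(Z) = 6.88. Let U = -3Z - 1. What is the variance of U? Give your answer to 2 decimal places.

Var(-3Z - 1) = (-3)²·Var(Z) = 9·6.88 = 61.92

61.92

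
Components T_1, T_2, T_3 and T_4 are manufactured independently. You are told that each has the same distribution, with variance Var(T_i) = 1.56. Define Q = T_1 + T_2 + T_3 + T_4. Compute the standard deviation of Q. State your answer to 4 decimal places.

2.4980

By independence, Var(Q) = (1)²Var(T_1) + (1)²Var(T_2) + (1)²Var(T_3) + (1)²Var(T_4)
= (1)²·1.56 + (1)²·1.56 + (1)²·1.56 + (1)²·1.56 = 6.24
SD(Q) = √6.24 ≈ 2.4980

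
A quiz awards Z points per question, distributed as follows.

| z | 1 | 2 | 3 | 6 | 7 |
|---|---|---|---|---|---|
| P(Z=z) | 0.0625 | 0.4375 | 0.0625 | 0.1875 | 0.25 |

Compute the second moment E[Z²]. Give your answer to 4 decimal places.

21.3750

E[Z²] = (1)²(0.0625) + (2)²(0.4375) + (3)²(0.0625) + (6)²(0.1875) + (7)²(0.25) = 21.375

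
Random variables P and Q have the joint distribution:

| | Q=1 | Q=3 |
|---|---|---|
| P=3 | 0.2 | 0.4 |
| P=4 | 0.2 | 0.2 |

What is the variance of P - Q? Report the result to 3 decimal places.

E[P] = 3.4,  E[Q] = 2.2,  E[PQ] = 7.4
Var(P) = 11.8 − (3.4)² = 0.24;  Var(Q) = 5.8 − (2.2)² = 0.96
cov(P,Q) = 7.4 − (3.4)(2.2) = -0.08
Var(P - Q) = (1)²·0.24 + (-1)²·0.96 + 2·(1)·(-1)·-0.08 = 1.36

1.360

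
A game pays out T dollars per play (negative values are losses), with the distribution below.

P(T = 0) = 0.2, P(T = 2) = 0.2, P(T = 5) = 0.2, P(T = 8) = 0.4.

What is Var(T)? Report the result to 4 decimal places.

10.2400

E[T] = (0)(0.2) + (2)(0.2) + (5)(0.2) + (8)(0.4) = 4.6
E[T²] = (0)²(0.2) + (2)²(0.2) + (5)²(0.2) + (8)²(0.4) = 31.4
Var(T) = E[T²] − (E[T])² = 31.4 − (4.6)² = 10.24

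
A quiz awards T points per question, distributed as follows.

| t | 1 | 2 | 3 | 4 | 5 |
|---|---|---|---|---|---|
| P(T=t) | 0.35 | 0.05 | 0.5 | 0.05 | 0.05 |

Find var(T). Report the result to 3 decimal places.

1.340

E[T] = (1)(0.35) + (2)(0.05) + (3)(0.5) + (4)(0.05) + (5)(0.05) = 2.4
E[T²] = (1)²(0.35) + (2)²(0.05) + (3)²(0.5) + (4)²(0.05) + (5)²(0.05) = 7.1
var(T) = E[T²] − (E[T])² = 7.1 − (2.4)² = 1.34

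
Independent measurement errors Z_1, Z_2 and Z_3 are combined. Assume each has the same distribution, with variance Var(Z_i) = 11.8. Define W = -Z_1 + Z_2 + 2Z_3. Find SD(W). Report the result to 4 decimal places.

By independence, Var(W) = (-1)²Var(Z_1) + (1)²Var(Z_2) + (2)²Var(Z_3)
= (-1)²·11.8 + (1)²·11.8 + (2)²·11.8 = 70.8
SD(W) = √70.8 ≈ 8.4143

8.4143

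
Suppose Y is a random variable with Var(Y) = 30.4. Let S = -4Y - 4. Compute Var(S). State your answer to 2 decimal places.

486.40

Var(-4Y - 4) = (-4)²·Var(Y) = 16·30.4 = 486.4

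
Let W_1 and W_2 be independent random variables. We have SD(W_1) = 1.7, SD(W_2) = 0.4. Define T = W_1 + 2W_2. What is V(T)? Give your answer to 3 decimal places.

3.530

V(W_1) = 2.89, V(W_2) = 0.16
By independence, V(T) = (1)²V(W_1) + (2)²V(W_2)
= (1)²·2.89 + (2)²·0.16 = 3.53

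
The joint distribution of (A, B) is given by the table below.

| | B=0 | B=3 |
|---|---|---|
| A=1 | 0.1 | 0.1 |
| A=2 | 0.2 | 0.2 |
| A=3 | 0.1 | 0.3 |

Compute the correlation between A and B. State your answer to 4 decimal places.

0.2182

E[A] = 2.2,  E[B] = 1.8
E[AB] = 4.2
cov(A,B) = E[AB] − E[A]E[B] = 4.2 − (2.2)(1.8) = 0.24
Var(A) = 0.56,  Var(B) = 2.16
ρ = 0.24 / √(0.56·2.16) ≈ 0.2182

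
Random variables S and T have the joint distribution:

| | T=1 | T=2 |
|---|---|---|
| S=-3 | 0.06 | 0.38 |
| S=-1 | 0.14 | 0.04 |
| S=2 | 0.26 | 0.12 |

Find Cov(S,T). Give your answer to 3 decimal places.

-0.540

E[S] = -0.74,  E[T] = 1.54
E[ST] = -1.68
Cov(S,T) = E[ST] − E[S]E[T] = -1.68 − (-0.74)(1.54) = -0.5404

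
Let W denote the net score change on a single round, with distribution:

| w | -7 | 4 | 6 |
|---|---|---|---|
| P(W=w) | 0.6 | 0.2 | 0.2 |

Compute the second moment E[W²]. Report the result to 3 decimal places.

E[W²] = (-7)²(0.6) + (4)²(0.2) + (6)²(0.2) = 39.8

39.800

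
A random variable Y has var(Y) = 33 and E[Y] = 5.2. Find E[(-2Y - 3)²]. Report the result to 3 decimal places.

E[-2Y - 3] = -2·5.2 − 3 = -13.4
var(-2Y - 3) = (-2)²·33 = 132
E[(-2Y - 3)²] = var((-2Y - 3)) + (E[(-2Y - 3)])² = 132 + (-13.4)² = 311.56

311.560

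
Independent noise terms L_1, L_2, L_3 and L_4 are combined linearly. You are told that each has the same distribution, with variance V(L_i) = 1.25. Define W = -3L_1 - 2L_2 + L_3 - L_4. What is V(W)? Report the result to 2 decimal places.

By independence, V(W) = (-3)²V(L_1) + (-2)²V(L_2) + (1)²V(L_3) + (-1)²V(L_4)
= (-3)²·1.25 + (-2)²·1.25 + (1)²·1.25 + (-1)²·1.25 = 18.75

18.75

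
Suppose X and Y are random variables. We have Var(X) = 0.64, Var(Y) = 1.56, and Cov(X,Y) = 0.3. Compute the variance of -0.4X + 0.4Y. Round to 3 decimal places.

Var(-0.4X + 0.4Y) = (-0.4)²·Var(X) + (0.4)²·Var(Y) + 2·(-0.4)·(0.4)·Cov(X,Y)
= 0.16·0.64 + 0.16·1.56 + -0.32·0.3 = 0.256

0.256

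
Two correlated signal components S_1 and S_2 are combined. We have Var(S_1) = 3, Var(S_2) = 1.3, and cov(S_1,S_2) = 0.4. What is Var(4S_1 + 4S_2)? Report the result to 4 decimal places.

Var(4S_1 + 4S_2) = (4)²·Var(S_1) + (4)²·Var(S_2) + 2·(4)·(4)·cov(S_1,S_2)
= 16·3 + 16·1.3 + 32·0.4 = 81.6

81.6000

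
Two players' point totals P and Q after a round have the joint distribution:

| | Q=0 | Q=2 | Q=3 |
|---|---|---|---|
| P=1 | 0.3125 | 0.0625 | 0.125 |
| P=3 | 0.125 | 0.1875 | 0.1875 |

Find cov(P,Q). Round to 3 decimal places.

E[P] = 2,  E[Q] = 1.4375
E[PQ] = 3.3125
cov(P,Q) = E[PQ] − E[P]E[Q] = 3.3125 − (2)(1.4375) = 0.4375

0.438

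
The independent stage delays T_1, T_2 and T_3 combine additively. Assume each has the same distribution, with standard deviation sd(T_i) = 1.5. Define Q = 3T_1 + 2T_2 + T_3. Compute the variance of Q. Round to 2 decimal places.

31.50

V(T_i) = (1.5)² = 2.25
By independence, V(Q) = (3)²V(T_1) + (2)²V(T_2) + (1)²V(T_3)
= (3)²·2.25 + (2)²·2.25 + (1)²·2.25 = 31.5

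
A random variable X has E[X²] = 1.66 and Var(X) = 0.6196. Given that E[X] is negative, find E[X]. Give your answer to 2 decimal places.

-1.02

(E[X])² = E[X²] − Var(X) = 1.66 − 0.6196 = 1.0404
E[X] = −√1.0404 = -1.02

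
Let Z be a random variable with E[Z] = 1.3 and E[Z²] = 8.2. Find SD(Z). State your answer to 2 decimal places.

2.55

Var(Z) = 8.2 − (1.3)² = 6.51
SD(Z) = √6.51 ≈ 2.55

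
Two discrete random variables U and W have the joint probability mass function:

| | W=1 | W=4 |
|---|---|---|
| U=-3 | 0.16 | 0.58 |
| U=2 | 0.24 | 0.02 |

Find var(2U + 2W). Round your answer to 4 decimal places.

E[U] = -1.7,  E[W] = 2.8,  E[UW] = -6.8
var(U) = 7.7 − (-1.7)² = 4.81;  var(W) = 10 − (2.8)² = 2.16
cov(U,W) = -6.8 − (-1.7)(2.8) = -2.04
var(2U + 2W) = (2)²·4.81 + (2)²·2.16 + 2·(2)·(2)·-2.04 = 11.56

11.5600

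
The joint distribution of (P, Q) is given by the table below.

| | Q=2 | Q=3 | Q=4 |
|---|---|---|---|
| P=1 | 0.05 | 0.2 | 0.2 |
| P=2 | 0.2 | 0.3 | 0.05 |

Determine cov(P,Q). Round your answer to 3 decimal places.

-0.150

E[P] = 1.55,  E[Q] = 3
E[PQ] = 4.5
cov(P,Q) = E[PQ] − E[P]E[Q] = 4.5 − (1.55)(3) = -0.15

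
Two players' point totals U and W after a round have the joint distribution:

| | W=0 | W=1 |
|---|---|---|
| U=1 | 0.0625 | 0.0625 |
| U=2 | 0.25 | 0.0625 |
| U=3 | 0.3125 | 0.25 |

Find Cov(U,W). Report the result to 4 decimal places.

0.0234

E[U] = 2.4375,  E[W] = 0.375
E[UW] = 0.9375
Cov(U,W) = E[UW] − E[U]E[W] = 0.9375 − (2.4375)(0.375) = 0.0234375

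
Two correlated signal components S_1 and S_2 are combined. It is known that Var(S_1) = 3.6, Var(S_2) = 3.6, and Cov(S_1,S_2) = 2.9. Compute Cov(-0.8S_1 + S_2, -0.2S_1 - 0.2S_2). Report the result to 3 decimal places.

-0.260

Cov(-0.8S_1 + S_2, -0.2S_1 - 0.2S_2) = (-0.8)(-0.2)Var(S_1) + (1)(-0.2)Var(S_2) + [(-0.8)(-0.2) + (1)(-0.2)]Cov(S_1,S_2)
= 0.16·3.6 + -0.2·3.6 + -0.04·2.9 = -0.26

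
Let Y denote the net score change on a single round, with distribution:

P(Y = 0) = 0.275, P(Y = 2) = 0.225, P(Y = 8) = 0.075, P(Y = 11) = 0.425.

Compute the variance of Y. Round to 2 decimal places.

E[Y] = (0)(0.275) + (2)(0.225) + (8)(0.075) + (11)(0.425) = 5.725
E[Y²] = (0)²(0.275) + (2)²(0.225) + (8)²(0.075) + (11)²(0.425) = 57.125
V(Y) = E[Y²] − (E[Y])² = 57.125 − (5.725)² = 24.349375

24.35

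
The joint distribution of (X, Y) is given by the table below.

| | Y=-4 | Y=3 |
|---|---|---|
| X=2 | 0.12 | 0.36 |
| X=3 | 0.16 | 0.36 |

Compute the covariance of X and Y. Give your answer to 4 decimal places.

E[X] = 2.52,  E[Y] = 1.04
E[XY] = 2.52
cov(X,Y) = E[XY] − E[X]E[Y] = 2.52 − (2.52)(1.04) = -0.1008

-0.1008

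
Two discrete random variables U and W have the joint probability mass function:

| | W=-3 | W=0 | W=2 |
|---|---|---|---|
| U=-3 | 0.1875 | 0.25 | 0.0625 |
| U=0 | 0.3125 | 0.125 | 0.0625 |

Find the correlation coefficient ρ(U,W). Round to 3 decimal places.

E[U] = -1.5,  E[W] = -1.25
E[UW] = 1.3125
Cov(U,W) = E[UW] − E[U]E[W] = 1.3125 − (-1.5)(-1.25) = -0.5625
V(U) = 2.25,  V(W) = 3.4375
ρ = -0.5625 / √(2.25·3.4375) ≈ -0.202

-0.202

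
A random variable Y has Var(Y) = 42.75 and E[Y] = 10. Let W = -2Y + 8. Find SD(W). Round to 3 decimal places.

13.077

Var(-2Y + 8) = (-2)²·42.75 = 171
SD(W) = √171 ≈ 13.077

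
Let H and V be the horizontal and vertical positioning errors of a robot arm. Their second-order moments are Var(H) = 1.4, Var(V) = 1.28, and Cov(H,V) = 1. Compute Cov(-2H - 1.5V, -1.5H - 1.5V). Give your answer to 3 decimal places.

Cov(-2H - 1.5V, -1.5H - 1.5V) = (-2)(-1.5)Var(H) + (-1.5)(-1.5)Var(V) + [(-2)(-1.5) + (-1.5)(-1.5)]Cov(H,V)
= 3·1.4 + 2.25·1.28 + 5.25·1 = 12.33

12.330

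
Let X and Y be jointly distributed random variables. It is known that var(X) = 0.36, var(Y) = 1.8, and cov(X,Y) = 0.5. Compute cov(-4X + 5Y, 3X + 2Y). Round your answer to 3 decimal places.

17.180

cov(-4X + 5Y, 3X + 2Y) = (-4)(3)var(X) + (5)(2)var(Y) + [(-4)(2) + (5)(3)]cov(X,Y)
= -12·0.36 + 10·1.8 + 7·0.5 = 17.18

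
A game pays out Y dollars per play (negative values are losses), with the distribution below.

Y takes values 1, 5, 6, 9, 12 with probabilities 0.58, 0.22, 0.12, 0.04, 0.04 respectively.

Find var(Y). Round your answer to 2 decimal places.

8.90

E[Y] = (1)(0.58) + (5)(0.22) + (6)(0.12) + (9)(0.04) + (12)(0.04) = 3.24
E[Y²] = (1)²(0.58) + (5)²(0.22) + (6)²(0.12) + (9)²(0.04) + (12)²(0.04) = 19.4
var(Y) = E[Y²] − (E[Y])² = 19.4 − (3.24)² = 8.9024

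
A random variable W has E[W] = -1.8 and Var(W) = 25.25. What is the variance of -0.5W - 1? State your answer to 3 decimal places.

Var(-0.5W - 1) = (-0.5)²·Var(W) = 0.25·25.25 = 6.3125

6.313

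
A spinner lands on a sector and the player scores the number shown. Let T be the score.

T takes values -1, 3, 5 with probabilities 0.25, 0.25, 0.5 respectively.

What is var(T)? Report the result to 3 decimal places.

6.000

E[T] = (-1)(0.25) + (3)(0.25) + (5)(0.5) = 3
E[T²] = (-1)²(0.25) + (3)²(0.25) + (5)²(0.5) = 15
var(T) = E[T²] − (E[T])² = 15 − (3)² = 6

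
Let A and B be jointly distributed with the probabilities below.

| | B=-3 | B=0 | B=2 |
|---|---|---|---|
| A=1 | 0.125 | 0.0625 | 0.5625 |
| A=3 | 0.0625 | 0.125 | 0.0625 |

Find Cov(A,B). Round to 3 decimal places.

E[A] = 1.5,  E[B] = 0.6875
E[AB] = 0.5625
Cov(A,B) = E[AB] − E[A]E[B] = 0.5625 − (1.5)(0.6875) = -0.46875

-0.469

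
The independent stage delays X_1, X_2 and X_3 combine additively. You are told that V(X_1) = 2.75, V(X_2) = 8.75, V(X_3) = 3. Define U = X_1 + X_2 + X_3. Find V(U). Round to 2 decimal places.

By independence, V(U) = (1)²V(X_1) + (1)²V(X_2) + (1)²V(X_3)
= (1)²·2.75 + (1)²·8.75 + (1)²·3 = 14.5

14.50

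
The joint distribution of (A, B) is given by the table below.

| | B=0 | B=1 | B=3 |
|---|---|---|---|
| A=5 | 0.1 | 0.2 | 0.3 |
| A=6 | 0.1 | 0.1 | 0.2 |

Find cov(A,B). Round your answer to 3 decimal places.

-0.020

E[A] = 5.4,  E[B] = 1.8
E[AB] = 9.7
cov(A,B) = E[AB] − E[A]E[B] = 9.7 − (5.4)(1.8) = -0.02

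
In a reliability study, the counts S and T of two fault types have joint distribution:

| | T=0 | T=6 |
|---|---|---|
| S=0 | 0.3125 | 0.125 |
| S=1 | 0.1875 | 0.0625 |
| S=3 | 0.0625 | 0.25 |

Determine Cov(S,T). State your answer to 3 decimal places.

E[S] = 1.1875,  E[T] = 2.625
E[ST] = 4.875
Cov(S,T) = E[ST] − E[S]E[T] = 4.875 − (1.1875)(2.625) = 1.7578125

1.758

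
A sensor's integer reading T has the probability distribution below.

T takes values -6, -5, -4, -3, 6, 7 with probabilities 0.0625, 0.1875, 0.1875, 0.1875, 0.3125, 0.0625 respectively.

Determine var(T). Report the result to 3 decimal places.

E[T] = (-6)(0.0625) + (-5)(0.1875) + (-4)(0.1875) + (-3)(0.1875) + (6)(0.3125) + (7)(0.0625) = -0.3125
E[T²] = (-6)²(0.0625) + (-5)²(0.1875) + (-4)²(0.1875) + (-3)²(0.1875) + (6)²(0.3125) + (7)²(0.0625) = 25.9375
var(T) = E[T²] − (E[T])² = 25.9375 − (-0.3125)² = 25.83984375

25.840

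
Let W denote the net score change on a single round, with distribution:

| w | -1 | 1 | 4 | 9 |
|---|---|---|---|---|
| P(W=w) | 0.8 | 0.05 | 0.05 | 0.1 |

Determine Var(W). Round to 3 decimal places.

9.628

E[W] = (-1)(0.8) + (1)(0.05) + (4)(0.05) + (9)(0.1) = 0.35
E[W²] = (-1)²(0.8) + (1)²(0.05) + (4)²(0.05) + (9)²(0.1) = 9.75
Var(W) = E[W²] − (E[W])² = 9.75 − (0.35)² = 9.6275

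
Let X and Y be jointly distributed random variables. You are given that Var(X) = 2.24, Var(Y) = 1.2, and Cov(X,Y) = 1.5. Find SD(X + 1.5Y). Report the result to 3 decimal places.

Var(X + 1.5Y) = (1)²·Var(X) + (1.5)²·Var(Y) + 2·(1)·(1.5)·Cov(X,Y)
= 1·2.24 + 2.25·1.2 + 3·1.5 = 9.44
SD(X + 1.5Y) = √9.44 ≈ 3.072

3.072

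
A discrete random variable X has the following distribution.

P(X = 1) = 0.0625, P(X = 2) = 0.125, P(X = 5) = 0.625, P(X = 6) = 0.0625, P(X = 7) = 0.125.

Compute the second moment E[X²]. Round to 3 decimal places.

24.563

E[X²] = (1)²(0.0625) + (2)²(0.125) + (5)²(0.625) + (6)²(0.0625) + (7)²(0.125) = 24.5625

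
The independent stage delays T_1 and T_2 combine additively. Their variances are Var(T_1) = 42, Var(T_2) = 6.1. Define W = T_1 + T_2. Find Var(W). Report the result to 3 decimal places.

48.100

By independence, Var(W) = (1)²Var(T_1) + (1)²Var(T_2)
= (1)²·42 + (1)²·6.1 = 48.1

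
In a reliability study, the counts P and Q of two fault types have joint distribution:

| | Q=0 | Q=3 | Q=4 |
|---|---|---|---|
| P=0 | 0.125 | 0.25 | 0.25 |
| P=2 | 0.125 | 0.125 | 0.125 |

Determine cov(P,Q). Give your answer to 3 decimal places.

-0.219

E[P] = 0.75,  E[Q] = 2.625
E[PQ] = 1.75
cov(P,Q) = E[PQ] − E[P]E[Q] = 1.75 − (0.75)(2.625) = -0.21875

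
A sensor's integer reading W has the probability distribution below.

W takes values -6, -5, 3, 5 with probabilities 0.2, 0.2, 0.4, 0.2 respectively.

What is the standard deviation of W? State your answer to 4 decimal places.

E[W] = (-6)(0.2) + (-5)(0.2) + (3)(0.4) + (5)(0.2) = 0
E[W²] = (-6)²(0.2) + (-5)²(0.2) + (3)²(0.4) + (5)²(0.2) = 20.8
V(W) = E[W²] − (E[W])² = 20.8 − (0)² = 20.8
SD(W) = √20.8 ≈ 4.5607

4.5607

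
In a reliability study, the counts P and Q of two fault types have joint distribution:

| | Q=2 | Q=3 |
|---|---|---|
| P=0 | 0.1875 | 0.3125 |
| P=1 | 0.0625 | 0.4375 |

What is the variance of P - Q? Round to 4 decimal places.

E[P] = 0.5,  E[Q] = 2.75,  E[PQ] = 1.4375
Var(P) = 0.5 − (0.5)² = 0.25;  Var(Q) = 7.75 − (2.75)² = 0.1875
Cov(P,Q) = 1.4375 − (0.5)(2.75) = 0.0625
Var(P - Q) = (1)²·0.25 + (-1)²·0.1875 + 2·(1)·(-1)·0.0625 = 0.3125

0.3125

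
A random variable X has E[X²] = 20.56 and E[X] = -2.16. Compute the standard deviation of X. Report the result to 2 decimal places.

3.99

Var(X) = 20.56 − (-2.16)² = 15.8944
sd(X) = √15.8944 ≈ 3.99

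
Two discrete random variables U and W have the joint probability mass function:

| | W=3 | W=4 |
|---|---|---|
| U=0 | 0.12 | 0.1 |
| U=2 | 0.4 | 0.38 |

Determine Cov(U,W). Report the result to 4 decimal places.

E[U] = 1.56,  E[W] = 3.48
E[UW] = 5.44
Cov(U,W) = E[UW] − E[U]E[W] = 5.44 − (1.56)(3.48) = 0.0112

0.0112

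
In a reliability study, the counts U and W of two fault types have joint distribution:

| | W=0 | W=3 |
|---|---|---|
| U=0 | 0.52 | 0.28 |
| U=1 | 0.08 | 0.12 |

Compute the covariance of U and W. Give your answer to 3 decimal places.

0.120

E[U] = 0.2,  E[W] = 1.2
E[UW] = 0.36
Cov(U,W) = E[UW] − E[U]E[W] = 0.36 − (0.2)(1.2) = 0.12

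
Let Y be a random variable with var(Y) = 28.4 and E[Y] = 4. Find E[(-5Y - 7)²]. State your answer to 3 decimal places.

E[-5Y - 7] = -5·4 − 7 = -27
var(-5Y - 7) = (-5)²·28.4 = 710
E[(-5Y - 7)²] = var((-5Y - 7)) + (E[(-5Y - 7)])² = 710 + (-27)² = 1439

1439.000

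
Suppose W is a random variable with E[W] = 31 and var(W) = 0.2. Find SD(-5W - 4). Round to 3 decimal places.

var(-5W - 4) = (-5)²·0.2 = 5
SD(-5W - 4) = √5 ≈ 2.236

2.236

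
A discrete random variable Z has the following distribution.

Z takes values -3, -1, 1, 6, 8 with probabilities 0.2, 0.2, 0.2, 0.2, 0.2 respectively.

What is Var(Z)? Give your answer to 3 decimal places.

17.360

E[Z] = (-3)(0.2) + (-1)(0.2) + (1)(0.2) + (6)(0.2) + (8)(0.2) = 2.2
E[Z²] = (-3)²(0.2) + (-1)²(0.2) + (1)²(0.2) + (6)²(0.2) + (8)²(0.2) = 22.2
Var(Z) = E[Z²] − (E[Z])² = 22.2 − (2.2)² = 17.36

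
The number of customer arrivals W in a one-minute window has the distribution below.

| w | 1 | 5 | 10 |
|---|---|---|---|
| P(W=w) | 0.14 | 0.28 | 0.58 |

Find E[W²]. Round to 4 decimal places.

65.1400

E[W²] = (1)²(0.14) + (5)²(0.28) + (10)²(0.58) = 65.14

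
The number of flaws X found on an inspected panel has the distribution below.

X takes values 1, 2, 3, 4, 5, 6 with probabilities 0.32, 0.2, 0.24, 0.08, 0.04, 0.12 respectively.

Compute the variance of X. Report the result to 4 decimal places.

2.6976

E[X] = (1)(0.32) + (2)(0.2) + (3)(0.24) + (4)(0.08) + (5)(0.04) + (6)(0.12) = 2.68
E[X²] = (1)²(0.32) + (2)²(0.2) + (3)²(0.24) + (4)²(0.08) + (5)²(0.04) + (6)²(0.12) = 9.88
V(X) = E[X²] − (E[X])² = 9.88 − (2.68)² = 2.6976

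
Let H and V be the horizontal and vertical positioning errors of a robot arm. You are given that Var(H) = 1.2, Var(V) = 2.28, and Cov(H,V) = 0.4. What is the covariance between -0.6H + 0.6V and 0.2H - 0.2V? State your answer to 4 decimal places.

-0.3216

Cov(-0.6H + 0.6V, 0.2H - 0.2V) = (-0.6)(0.2)Var(H) + (0.6)(-0.2)Var(V) + [(-0.6)(-0.2) + (0.6)(0.2)]Cov(H,V)
= -0.12·1.2 + -0.12·2.28 + 0.24·0.4 = -0.3216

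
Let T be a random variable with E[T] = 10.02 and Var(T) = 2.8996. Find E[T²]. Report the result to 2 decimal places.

103.30

E[T²] = Var(T) + (E[T])² = 2.8996 + (10.02)² = 103.3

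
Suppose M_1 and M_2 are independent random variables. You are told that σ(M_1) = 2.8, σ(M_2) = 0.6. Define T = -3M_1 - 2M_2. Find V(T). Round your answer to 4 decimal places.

72.0000

V(M_1) = 7.84, V(M_2) = 0.36
By independence, V(T) = (-3)²V(M_1) + (-2)²V(M_2)
= (-3)²·7.84 + (-2)²·0.36 = 72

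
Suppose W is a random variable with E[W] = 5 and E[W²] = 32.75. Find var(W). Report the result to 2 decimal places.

7.75

var(W) = 32.75 − (5)² = 7.75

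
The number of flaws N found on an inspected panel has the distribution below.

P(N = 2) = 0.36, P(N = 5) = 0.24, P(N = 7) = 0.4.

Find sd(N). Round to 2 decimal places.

2.18

E[N] = (2)(0.36) + (5)(0.24) + (7)(0.4) = 4.72
E[N²] = (2)²(0.36) + (5)²(0.24) + (7)²(0.4) = 27.04
Var(N) = E[N²] − (E[N])² = 27.04 − (4.72)² = 4.7616
sd(N) = √4.7616 ≈ 2.18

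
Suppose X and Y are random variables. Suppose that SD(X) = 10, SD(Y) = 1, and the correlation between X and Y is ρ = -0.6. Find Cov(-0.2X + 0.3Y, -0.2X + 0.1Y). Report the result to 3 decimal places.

4.510

var(X) = (10)² = 100;  var(Y) = (1)² = 1
Cov(X,Y) = ρ·SD(X)·SD(Y) = -0.6·10·1 = -6
Cov(-0.2X + 0.3Y, -0.2X + 0.1Y) = (-0.2)(-0.2)var(X) + (0.3)(0.1)var(Y) + [(-0.2)(0.1) + (0.3)(-0.2)]Cov(X,Y)
= 0.04·100 + 0.03·1 + -0.08·-6 = 4.51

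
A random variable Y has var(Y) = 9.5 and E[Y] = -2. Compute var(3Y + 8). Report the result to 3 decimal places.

var(3Y + 8) = (3)²·var(Y) = 9·9.5 = 85.5

85.500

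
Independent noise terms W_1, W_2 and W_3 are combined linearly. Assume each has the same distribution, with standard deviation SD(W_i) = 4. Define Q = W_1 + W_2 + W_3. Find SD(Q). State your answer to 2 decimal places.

var(W_i) = (4)² = 16
By independence, var(Q) = (1)²var(W_1) + (1)²var(W_2) + (1)²var(W_3)
= (1)²·16 + (1)²·16 + (1)²·16 = 48
SD(Q) = √48 ≈ 6.93

6.93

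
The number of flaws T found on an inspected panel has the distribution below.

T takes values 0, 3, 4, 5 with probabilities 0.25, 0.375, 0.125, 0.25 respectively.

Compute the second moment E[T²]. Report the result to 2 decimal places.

11.63

E[T²] = (0)²(0.25) + (3)²(0.375) + (4)²(0.125) + (5)²(0.25) = 11.625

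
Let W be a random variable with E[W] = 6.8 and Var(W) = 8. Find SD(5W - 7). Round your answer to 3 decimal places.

Var(5W - 7) = (5)²·8 = 200
SD(5W - 7) = √200 ≈ 14.142

14.142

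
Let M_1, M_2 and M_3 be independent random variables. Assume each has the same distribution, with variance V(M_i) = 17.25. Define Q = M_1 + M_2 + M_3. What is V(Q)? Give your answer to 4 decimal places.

51.7500

By independence, V(Q) = (1)²V(M_1) + (1)²V(M_2) + (1)²V(M_3)
= (1)²·17.25 + (1)²·17.25 + (1)²·17.25 = 51.75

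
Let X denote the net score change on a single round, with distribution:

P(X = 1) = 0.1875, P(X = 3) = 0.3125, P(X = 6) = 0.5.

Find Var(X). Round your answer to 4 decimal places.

3.9844

E[X] = (1)(0.1875) + (3)(0.3125) + (6)(0.5) = 4.125
E[X²] = (1)²(0.1875) + (3)²(0.3125) + (6)²(0.5) = 21
Var(X) = E[X²] − (E[X])² = 21 − (4.125)² = 3.984375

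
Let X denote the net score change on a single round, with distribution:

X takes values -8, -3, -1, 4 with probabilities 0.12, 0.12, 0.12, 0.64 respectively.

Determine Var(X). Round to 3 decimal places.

E[X] = (-8)(0.12) + (-3)(0.12) + (-1)(0.12) + (4)(0.64) = 1.12
E[X²] = (-8)²(0.12) + (-3)²(0.12) + (-1)²(0.12) + (4)²(0.64) = 19.12
Var(X) = E[X²] − (E[X])² = 19.12 − (1.12)² = 17.8656

17.866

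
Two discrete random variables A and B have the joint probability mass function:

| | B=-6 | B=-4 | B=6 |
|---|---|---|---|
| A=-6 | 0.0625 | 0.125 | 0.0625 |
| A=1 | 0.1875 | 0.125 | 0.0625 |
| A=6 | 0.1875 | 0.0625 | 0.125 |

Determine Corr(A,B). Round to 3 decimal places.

0.029

E[A] = 1.125,  E[B] = -2.375
E[AB] = -2
Cov(A,B) = E[AB] − E[A]E[B] = -2 − (1.125)(-2.375) = 0.671875
Var(A) = 21.609375,  Var(B) = 24.109375
ρ = 0.671875 / √(21.609375·24.109375) ≈ 0.029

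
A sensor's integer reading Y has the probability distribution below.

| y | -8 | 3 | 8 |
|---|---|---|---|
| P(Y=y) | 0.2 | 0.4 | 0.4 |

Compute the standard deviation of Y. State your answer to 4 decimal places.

5.8447

E[Y] = (-8)(0.2) + (3)(0.4) + (8)(0.4) = 2.8
E[Y²] = (-8)²(0.2) + (3)²(0.4) + (8)²(0.4) = 42
V(Y) = E[Y²] − (E[Y])² = 42 − (2.8)² = 34.16
SD(Y) = √34.16 ≈ 5.8447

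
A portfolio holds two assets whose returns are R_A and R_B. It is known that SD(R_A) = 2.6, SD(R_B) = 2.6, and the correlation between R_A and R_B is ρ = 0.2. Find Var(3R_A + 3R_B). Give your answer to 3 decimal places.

146.016

Var(R_A) = (2.6)² = 6.76;  Var(R_B) = (2.6)² = 6.76
Cov(R_A,R_B) = ρ·SD(R_A)·SD(R_B) = 0.2·2.6·2.6 = 1.352
Var(3R_A + 3R_B) = (3)²·Var(R_A) + (3)²·Var(R_B) + 2·(3)·(3)·Cov(R_A,R_B)
= 9·6.76 + 9·6.76 + 18·1.352 = 146.016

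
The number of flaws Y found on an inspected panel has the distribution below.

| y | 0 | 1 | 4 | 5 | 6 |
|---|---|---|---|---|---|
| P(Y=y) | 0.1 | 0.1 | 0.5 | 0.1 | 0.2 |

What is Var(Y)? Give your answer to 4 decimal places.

E[Y] = (0)(0.1) + (1)(0.1) + (4)(0.5) + (5)(0.1) + (6)(0.2) = 3.8
E[Y²] = (0)²(0.1) + (1)²(0.1) + (4)²(0.5) + (5)²(0.1) + (6)²(0.2) = 17.8
Var(Y) = E[Y²] − (E[Y])² = 17.8 − (3.8)² = 3.36

3.3600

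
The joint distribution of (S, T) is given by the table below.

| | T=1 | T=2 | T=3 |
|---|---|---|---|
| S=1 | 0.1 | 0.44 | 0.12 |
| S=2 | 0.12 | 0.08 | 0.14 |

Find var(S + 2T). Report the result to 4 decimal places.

E[S] = 1.34,  E[T] = 2.04,  E[ST] = 2.74
var(S) = 2.02 − (1.34)² = 0.2244;  var(T) = 4.64 − (2.04)² = 0.4784
Cov(S,T) = 2.74 − (1.34)(2.04) = 0.0064
var(S + 2T) = (1)²·0.2244 + (2)²·0.4784 + 2·(1)·(2)·0.0064 = 2.1636

2.1636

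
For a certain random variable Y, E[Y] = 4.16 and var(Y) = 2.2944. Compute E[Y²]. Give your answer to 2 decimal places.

E[Y²] = var(Y) + (E[Y])² = 2.2944 + (4.16)² = 19.6

19.60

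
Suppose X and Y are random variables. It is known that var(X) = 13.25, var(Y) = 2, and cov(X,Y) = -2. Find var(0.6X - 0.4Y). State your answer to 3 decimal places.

6.050

var(0.6X - 0.4Y) = (0.6)²·var(X) + (-0.4)²·var(Y) + 2·(0.6)·(-0.4)·cov(X,Y)
= 0.36·13.25 + 0.16·2 + -0.48·-2 = 6.05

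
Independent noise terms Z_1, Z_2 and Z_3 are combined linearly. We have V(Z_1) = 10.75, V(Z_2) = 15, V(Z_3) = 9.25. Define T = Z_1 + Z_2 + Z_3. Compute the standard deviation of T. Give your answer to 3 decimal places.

By independence, V(T) = (1)²V(Z_1) + (1)²V(Z_2) + (1)²V(Z_3)
= (1)²·10.75 + (1)²·15 + (1)²·9.25 = 35
SD(T) = √35 ≈ 5.916

5.916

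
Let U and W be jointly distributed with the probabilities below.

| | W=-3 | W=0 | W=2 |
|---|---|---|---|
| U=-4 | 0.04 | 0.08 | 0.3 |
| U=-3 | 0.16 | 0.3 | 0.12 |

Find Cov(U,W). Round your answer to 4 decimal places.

E[U] = -3.42,  E[W] = 0.24
E[UW] = -1.2
Cov(U,W) = E[UW] − E[U]E[W] = -1.2 − (-3.42)(0.24) = -0.3792

-0.3792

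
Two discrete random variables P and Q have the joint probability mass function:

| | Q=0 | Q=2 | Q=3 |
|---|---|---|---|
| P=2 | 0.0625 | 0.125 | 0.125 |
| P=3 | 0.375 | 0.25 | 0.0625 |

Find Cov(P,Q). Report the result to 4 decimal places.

E[P] = 2.6875,  E[Q] = 1.3125
E[PQ] = 3.3125
Cov(P,Q) = E[PQ] − E[P]E[Q] = 3.3125 − (2.6875)(1.3125) = -0.21484375

-0.2148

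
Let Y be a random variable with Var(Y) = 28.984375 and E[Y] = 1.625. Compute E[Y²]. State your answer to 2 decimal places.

E[Y²] = Var(Y) + (E[Y])² = 28.984375 + (1.625)² = 31.625

31.63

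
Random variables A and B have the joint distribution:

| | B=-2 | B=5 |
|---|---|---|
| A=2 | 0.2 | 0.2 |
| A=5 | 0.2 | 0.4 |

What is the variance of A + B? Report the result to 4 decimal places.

15.6000

E[A] = 3.8,  E[B] = 2.2,  E[AB] = 9.2
Var(A) = 16.6 − (3.8)² = 2.16;  Var(B) = 16.6 − (2.2)² = 11.76
Cov(A,B) = 9.2 − (3.8)(2.2) = 0.84
Var(A + B) = (1)²·2.16 + (1)²·11.76 + 2·(1)·(1)·0.84 = 15.6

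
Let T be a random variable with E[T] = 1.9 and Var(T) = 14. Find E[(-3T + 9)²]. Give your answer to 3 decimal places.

136.890

E[-3T + 9] = -3·1.9 + 9 = 3.3
Var(-3T + 9) = (-3)²·14 = 126
E[(-3T + 9)²] = Var((-3T + 9)) + (E[(-3T + 9)])² = 126 + (3.3)² = 136.89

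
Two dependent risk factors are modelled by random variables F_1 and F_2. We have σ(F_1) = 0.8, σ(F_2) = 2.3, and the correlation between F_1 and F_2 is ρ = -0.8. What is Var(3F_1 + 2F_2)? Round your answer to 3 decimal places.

Var(F_1) = (0.8)² = 0.64;  Var(F_2) = (2.3)² = 5.29
cov(F_1,F_2) = ρ·σ(F_1)·σ(F_2) = -0.8·0.8·2.3 = -1.472
Var(3F_1 + 2F_2) = (3)²·Var(F_1) + (2)²·Var(F_2) + 2·(3)·(2)·cov(F_1,F_2)
= 9·0.64 + 4·5.29 + 12·-1.472 = 9.256

9.256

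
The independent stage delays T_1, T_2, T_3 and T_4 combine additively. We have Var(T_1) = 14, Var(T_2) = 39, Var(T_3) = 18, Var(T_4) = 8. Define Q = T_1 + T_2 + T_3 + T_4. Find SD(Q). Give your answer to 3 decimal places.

8.888

By independence, Var(Q) = (1)²Var(T_1) + (1)²Var(T_2) + (1)²Var(T_3) + (1)²Var(T_4)
= (1)²·14 + (1)²·39 + (1)²·18 + (1)²·8 = 79
SD(Q) = √79 ≈ 8.888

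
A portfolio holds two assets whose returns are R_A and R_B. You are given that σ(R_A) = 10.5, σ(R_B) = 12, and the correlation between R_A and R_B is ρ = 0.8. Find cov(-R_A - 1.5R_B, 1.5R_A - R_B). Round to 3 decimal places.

-75.375

var(R_A) = (10.5)² = 110.25;  var(R_B) = (12)² = 144
cov(R_A,R_B) = ρ·σ(R_A)·σ(R_B) = 0.8·10.5·12 = 100.8
cov(-R_A - 1.5R_B, 1.5R_A - R_B) = (-1)(1.5)var(R_A) + (-1.5)(-1)var(R_B) + [(-1)(-1) + (-1.5)(1.5)]cov(R_A,R_B)
= -1.5·110.25 + 1.5·144 + -1.25·100.8 = -75.375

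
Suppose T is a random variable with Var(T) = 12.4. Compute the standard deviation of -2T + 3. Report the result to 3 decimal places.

Var(-2T + 3) = (-2)²·12.4 = 49.6
SD(-2T + 3) = √49.6 ≈ 7.043

7.043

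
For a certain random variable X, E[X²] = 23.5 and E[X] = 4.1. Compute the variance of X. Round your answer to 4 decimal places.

Var(X) = 23.5 − (4.1)² = 6.69

6.6900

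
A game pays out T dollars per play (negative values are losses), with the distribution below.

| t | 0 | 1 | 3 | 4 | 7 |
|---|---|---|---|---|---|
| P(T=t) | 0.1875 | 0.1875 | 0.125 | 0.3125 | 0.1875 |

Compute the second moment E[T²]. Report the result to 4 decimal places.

E[T²] = (0)²(0.1875) + (1)²(0.1875) + (3)²(0.125) + (4)²(0.3125) + (7)²(0.1875) = 15.5

15.5000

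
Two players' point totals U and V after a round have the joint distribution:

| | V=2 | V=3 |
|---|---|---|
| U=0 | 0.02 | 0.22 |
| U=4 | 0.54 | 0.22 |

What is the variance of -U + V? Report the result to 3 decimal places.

E[U] = 3.04,  E[V] = 2.44,  E[UV] = 6.96
Var(U) = 12.16 − (3.04)² = 2.9184;  Var(V) = 6.2 − (2.44)² = 0.2464
Cov(U,V) = 6.96 − (3.04)(2.44) = -0.4576
Var(-U + V) = (-1)²·2.9184 + (1)²·0.2464 + 2·(-1)·(1)·-0.4576 = 4.08

4.080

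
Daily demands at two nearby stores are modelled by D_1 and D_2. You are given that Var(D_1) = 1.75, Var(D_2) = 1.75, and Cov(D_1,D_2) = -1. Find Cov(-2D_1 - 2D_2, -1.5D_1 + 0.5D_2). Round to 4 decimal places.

Cov(-2D_1 - 2D_2, -1.5D_1 + 0.5D_2) = (-2)(-1.5)Var(D_1) + (-2)(0.5)Var(D_2) + [(-2)(0.5) + (-2)(-1.5)]Cov(D_1,D_2)
= 3·1.75 + -1·1.75 + 2·-1 = 1.5

1.5000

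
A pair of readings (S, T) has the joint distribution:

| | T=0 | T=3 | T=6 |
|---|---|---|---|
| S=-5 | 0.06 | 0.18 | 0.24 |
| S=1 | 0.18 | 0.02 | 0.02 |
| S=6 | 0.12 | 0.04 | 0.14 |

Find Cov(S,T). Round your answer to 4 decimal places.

E[S] = -0.38,  E[T] = 3.12
E[ST] = -3.96
Cov(S,T) = E[ST] − E[S]E[T] = -3.96 − (-0.38)(3.12) = -2.7744

-2.7744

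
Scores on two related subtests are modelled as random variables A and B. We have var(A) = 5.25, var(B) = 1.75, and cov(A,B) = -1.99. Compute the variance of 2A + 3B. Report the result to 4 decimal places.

12.8700

var(2A + 3B) = (2)²·var(A) + (3)²·var(B) + 2·(2)·(3)·cov(A,B)
= 4·5.25 + 9·1.75 + 12·-1.99 = 12.87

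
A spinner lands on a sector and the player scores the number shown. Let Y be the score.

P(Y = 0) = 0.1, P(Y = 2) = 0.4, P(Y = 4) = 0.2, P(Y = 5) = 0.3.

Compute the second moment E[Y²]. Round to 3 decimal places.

E[Y²] = (0)²(0.1) + (2)²(0.4) + (4)²(0.2) + (5)²(0.3) = 12.3

12.300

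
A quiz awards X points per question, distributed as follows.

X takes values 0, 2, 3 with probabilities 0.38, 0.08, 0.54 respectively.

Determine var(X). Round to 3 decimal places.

2.012

E[X] = (0)(0.38) + (2)(0.08) + (3)(0.54) = 1.78
E[X²] = (0)²(0.38) + (2)²(0.08) + (3)²(0.54) = 5.18
var(X) = E[X²] − (E[X])² = 5.18 − (1.78)² = 2.0116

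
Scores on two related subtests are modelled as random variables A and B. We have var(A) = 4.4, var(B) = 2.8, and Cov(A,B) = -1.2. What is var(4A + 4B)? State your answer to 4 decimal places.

76.8000

var(4A + 4B) = (4)²·var(A) + (4)²·var(B) + 2·(4)·(4)·Cov(A,B)
= 16·4.4 + 16·2.8 + 32·-1.2 = 76.8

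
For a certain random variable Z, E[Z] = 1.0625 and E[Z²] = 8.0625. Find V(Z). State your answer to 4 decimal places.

6.9336

V(Z) = 8.0625 − (1.0625)² = 6.93359375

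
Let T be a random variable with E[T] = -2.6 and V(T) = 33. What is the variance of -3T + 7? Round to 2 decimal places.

V(-3T + 7) = (-3)²·V(T) = 9·33 = 297

297.00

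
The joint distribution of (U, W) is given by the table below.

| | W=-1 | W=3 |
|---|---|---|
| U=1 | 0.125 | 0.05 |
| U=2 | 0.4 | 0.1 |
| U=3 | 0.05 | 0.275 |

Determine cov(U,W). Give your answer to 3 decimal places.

0.645

E[U] = 2.15,  E[W] = 0.7
E[UW] = 2.15
cov(U,W) = E[UW] − E[U]E[W] = 2.15 − (2.15)(0.7) = 0.645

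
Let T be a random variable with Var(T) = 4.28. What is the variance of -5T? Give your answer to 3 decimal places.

107.000

Var(-5T) = (-5)²·Var(T) = 25·4.28 = 107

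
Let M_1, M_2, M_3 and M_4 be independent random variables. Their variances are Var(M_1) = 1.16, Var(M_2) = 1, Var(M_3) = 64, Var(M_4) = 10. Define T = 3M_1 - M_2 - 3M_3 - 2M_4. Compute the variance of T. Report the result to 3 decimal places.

By independence, Var(T) = (3)²Var(M_1) + (-1)²Var(M_2) + (-3)²Var(M_3) + (-2)²Var(M_4)
= (3)²·1.16 + (-1)²·1 + (-3)²·64 + (-2)²·10 = 627.44

627.440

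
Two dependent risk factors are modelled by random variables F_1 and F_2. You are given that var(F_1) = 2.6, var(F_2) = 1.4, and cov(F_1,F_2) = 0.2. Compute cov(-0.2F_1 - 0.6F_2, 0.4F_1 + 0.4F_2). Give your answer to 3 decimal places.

cov(-0.2F_1 - 0.6F_2, 0.4F_1 + 0.4F_2) = (-0.2)(0.4)var(F_1) + (-0.6)(0.4)var(F_2) + [(-0.2)(0.4) + (-0.6)(0.4)]cov(F_1,F_2)
= -0.08·2.6 + -0.24·1.4 + -0.32·0.2 = -0.608

-0.608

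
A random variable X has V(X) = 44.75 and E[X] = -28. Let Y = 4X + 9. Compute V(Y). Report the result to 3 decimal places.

716.000

V(4X + 9) = (4)²·V(X) = 16·44.75 = 716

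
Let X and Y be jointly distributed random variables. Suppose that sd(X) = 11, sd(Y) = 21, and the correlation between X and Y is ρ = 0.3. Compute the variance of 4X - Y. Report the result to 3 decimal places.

Var(X) = (11)² = 121;  Var(Y) = (21)² = 441
Cov(X,Y) = ρ·sd(X)·sd(Y) = 0.3·11·21 = 69.3
Var(4X - Y) = (4)²·Var(X) + (-1)²·Var(Y) + 2·(4)·(-1)·Cov(X,Y)
= 16·121 + 1·441 + -8·69.3 = 1822.6

1822.600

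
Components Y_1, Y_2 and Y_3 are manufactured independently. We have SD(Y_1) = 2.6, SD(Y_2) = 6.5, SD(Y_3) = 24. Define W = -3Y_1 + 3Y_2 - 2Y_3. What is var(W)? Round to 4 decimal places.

2745.0900

var(Y_1) = 6.76, var(Y_2) = 42.25, var(Y_3) = 576
By independence, var(W) = (-3)²var(Y_1) + (3)²var(Y_2) + (-2)²var(Y_3)
= (-3)²·6.76 + (3)²·42.25 + (-2)²·576 = 2745.09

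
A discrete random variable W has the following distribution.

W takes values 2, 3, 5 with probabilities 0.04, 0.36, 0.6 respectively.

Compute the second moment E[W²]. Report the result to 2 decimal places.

18.40

E[W²] = (2)²(0.04) + (3)²(0.36) + (5)²(0.6) = 18.4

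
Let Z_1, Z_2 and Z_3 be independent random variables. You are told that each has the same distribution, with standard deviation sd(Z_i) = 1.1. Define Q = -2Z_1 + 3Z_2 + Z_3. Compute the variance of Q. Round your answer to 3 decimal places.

16.940

Var(Z_i) = (1.1)² = 1.21
By independence, Var(Q) = (-2)²Var(Z_1) + (3)²Var(Z_2) + (1)²Var(Z_3)
= (-2)²·1.21 + (3)²·1.21 + (1)²·1.21 = 16.94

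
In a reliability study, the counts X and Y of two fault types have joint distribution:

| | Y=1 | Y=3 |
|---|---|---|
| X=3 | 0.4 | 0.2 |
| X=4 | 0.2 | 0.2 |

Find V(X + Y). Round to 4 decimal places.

E[X] = 3.4,  E[Y] = 1.8,  E[XY] = 6.2
V(X) = 11.8 − (3.4)² = 0.24;  V(Y) = 4.2 − (1.8)² = 0.96
Cov(X,Y) = 6.2 − (3.4)(1.8) = 0.08
V(X + Y) = (1)²·0.24 + (1)²·0.96 + 2·(1)·(1)·0.08 = 1.36

1.3600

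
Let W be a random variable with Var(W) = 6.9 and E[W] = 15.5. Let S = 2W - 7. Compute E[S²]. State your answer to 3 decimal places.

E[2W - 7] = 2·15.5 − 7 = 24
Var(2W - 7) = (2)²·6.9 = 27.6
E[S²] = Var(S) + (E[S])² = 27.6 + (24)² = 603.6

603.600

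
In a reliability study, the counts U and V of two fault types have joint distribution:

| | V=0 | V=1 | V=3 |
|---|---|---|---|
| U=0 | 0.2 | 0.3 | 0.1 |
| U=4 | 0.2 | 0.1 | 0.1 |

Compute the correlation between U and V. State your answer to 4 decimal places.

0.0000

E[U] = 1.6,  E[V] = 1
E[UV] = 1.6
Cov(U,V) = E[UV] − E[U]E[V] = 1.6 − (1.6)(1) = 0
Var(U) = 3.84,  Var(V) = 1.2
ρ = 0 / √(3.84·1.2) ≈ 0.0000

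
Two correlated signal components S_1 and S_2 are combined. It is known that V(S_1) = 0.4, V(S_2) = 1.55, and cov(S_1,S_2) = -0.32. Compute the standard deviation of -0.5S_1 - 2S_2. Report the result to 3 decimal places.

V(-0.5S_1 - 2S_2) = (-0.5)²·V(S_1) + (-2)²·V(S_2) + 2·(-0.5)·(-2)·cov(S_1,S_2)
= 0.25·0.4 + 4·1.55 + 2·-0.32 = 5.66
SD(-0.5S_1 - 2S_2) = √5.66 ≈ 2.379

2.379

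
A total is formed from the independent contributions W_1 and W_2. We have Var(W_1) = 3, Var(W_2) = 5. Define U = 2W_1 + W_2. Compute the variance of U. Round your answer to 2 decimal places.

By independence, Var(U) = (2)²Var(W_1) + (1)²Var(W_2)
= (2)²·3 + (1)²·5 = 17

17.00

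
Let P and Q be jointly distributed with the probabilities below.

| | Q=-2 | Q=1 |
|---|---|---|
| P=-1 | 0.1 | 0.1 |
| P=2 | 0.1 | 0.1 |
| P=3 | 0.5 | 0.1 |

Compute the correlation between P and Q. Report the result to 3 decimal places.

E[P] = 2,  E[Q] = -1.1
E[PQ] = -2.8
Cov(P,Q) = E[PQ] − E[P]E[Q] = -2.8 − (2)(-1.1) = -0.6
var(P) = 2.4,  var(Q) = 1.89
ρ = -0.6 / √(2.4·1.89) ≈ -0.282

-0.282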